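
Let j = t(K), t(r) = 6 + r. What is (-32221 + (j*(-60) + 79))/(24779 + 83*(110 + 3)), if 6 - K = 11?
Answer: -5367/5693 ≈ -0.94274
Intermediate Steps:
K = -5 (K = 6 - 1*11 = 6 - 11 = -5)
j = 1 (j = 6 - 5 = 1)
(-32221 + (j*(-60) + 79))/(24779 + 83*(110 + 3)) = (-32221 + (1*(-60) + 79))/(24779 + 83*(110 + 3)) = (-32221 + (-60 + 79))/(24779 + 83*113) = (-32221 + 19)/(24779 + 9379) = -32202/34158 = -32202*1/34158 = -5367/5693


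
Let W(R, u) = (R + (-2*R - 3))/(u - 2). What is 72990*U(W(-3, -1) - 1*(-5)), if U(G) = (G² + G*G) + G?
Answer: 4014450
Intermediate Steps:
W(R, u) = (-3 - R)/(-2 + u) (W(R, u) = (R + (-3 - 2*R))/(-2 + u) = (-3 - R)/(-2 + u))
U(G) = G + 2*G² (U(G) = (G² + G²) + G = 2*G² + G = G + 2*G²)
72990*U(W(-3, -1) - 1*(-5)) = 72990*(((-3 - 1*(-3))/(-2 - 1) - 1*(-5))*(1 + 2*((-3 - 1*(-3))/(-2 - 1) - 1*(-5)))) = 72990*(((-3 + 3)/(-3) + 5)*(1 + 2*((-3 + 3)/(-3) + 5))) = 72990*((-⅓*0 + 5)*(1 + 2*(-⅓*0 + 5))) = 72990*((0 + 5)*(1 + 2*(0 + 5))) = 72990*(5*(1 + 2*5)) = 72990*(5*(1 + 10)) = 72990*(5*11) = 72990*55 = 4014450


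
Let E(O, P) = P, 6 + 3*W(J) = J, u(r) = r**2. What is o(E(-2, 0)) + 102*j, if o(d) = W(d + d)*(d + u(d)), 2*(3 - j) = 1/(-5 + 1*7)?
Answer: 561/2 ≈ 280.50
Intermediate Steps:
W(J) = -2 + J/3
j = 11/4 (j = 3 - 1/(2*(-5 + 1*7)) = 3 - 1/(2*(-5 + 7)) = 3 - 1/2/2 = 3 - 1/2*1/2 = 3 - 1/4 = 11/4 ≈ 2.7500)
o(d) = (-2 + 2*d/3)*(d + d**2) (o(d) = (-2 + (d + d)/3)*(d + d**2) = (-2 + (2*d)/3)*(d + d**2) = (-2 + 2*d/3)*(d + d**2))
o(E(-2, 0)) + 102*j = (2/3)*0*(1 + 0)*(-3 + 0) + 102*(11/4) = (2/3)*0*1*(-3) + 561/2 = 0 + 561/2 = 561/2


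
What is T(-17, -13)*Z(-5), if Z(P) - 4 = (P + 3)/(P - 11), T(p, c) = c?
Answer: -429/8 ≈ -53.625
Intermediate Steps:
Z(P) = 4 + (3 + P)/(-11 + P) (Z(P) = 4 + (P + 3)/(P - 11) = 4 + (3 + P)/(-11 + P))
T(-17, -13)*Z(-5) = -13*(-41 + 5*(-5))/(-11 - 5) = -13*(-41 - 25)/(-16) = -(-13)*(-66)/16 = -13*33/8 = -429/8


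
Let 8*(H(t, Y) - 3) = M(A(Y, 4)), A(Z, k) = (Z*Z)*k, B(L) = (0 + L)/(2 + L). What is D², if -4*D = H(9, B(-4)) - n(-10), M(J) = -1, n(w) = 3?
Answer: 1/1024 ≈ 0.00097656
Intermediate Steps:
B(L) = L/(2 + L)
A(Z, k) = k*Z² (A(Z, k) = Z²*k = k*Z²)
H(t, Y) = 23/8 (H(t, Y) = 3 + (⅛)*(-1) = 3 - ⅛ = 23/8)
D = 1/32 (D = -(23/8 - 1*3)/4 = -(23/8 - 3)/4 = -¼*(-⅛) = 1/32 ≈ 0.031250)
D² = (1/32)² = 1/1024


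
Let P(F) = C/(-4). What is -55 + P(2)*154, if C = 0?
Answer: -55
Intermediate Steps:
P(F) = 0 (P(F) = 0/(-4) = 0*(-¼) = 0)
-55 + P(2)*154 = -55 + 0*154 = -55 + 0 = -55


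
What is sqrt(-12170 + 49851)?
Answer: 7*sqrt(769) ≈ 194.12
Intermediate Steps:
sqrt(-12170 + 49851) = sqrt(37681) = 7*sqrt(769)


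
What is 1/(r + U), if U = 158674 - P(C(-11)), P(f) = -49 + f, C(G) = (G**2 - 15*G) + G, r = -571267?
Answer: -1/412819 ≈ -2.4224e-6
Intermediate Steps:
C(G) = G**2 - 14*G
U = 158448 (U = 158674 - (-49 - 11*(-14 - 11)) = 158674 - (-49 - 11*(-25)) = 158674 - (-49 + 275) = 158674 - 1*226 = 158674 - 226 = 158448)
1/(r + U) = 1/(-571267 + 158448) = 1/(-412819) = -1/412819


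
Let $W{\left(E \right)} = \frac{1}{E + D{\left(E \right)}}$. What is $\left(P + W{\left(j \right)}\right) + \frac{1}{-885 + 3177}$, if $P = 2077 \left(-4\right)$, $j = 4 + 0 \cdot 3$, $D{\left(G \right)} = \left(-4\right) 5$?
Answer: $- \frac{76168313}{9168} \approx -8308.1$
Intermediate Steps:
$D{\left(G \right)} = -20$
$j = 4$ ($j = 4 + 0 = 4$)
$P = -8308$
$W{\left(E \right)} = \frac{1}{-20 + E}$ ($W{\left(E \right)} = \frac{1}{E - 20} = \frac{1}{-20 + E}$)
$\left(P + W{\left(j \right)}\right) + \frac{1}{-885 + 3177} = \left(-8308 + \frac{1}{-20 + 4}\right) + \frac{1}{-885 + 3177} = \left(-8308 + \frac{1}{-16}\right) + \frac{1}{2292} = \left(-8308 - \frac{1}{16}\right) + \frac{1}{2292} = - \frac{132929}{16} + \frac{1}{2292} = - \frac{76168313}{9168}$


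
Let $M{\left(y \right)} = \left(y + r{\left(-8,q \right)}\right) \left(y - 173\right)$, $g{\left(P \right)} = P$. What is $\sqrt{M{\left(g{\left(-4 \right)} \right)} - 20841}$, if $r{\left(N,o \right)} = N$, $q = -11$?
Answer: $i \sqrt{18717} \approx 136.81 i$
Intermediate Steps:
$M{\left(y \right)} = \left(-173 + y\right) \left(-8 + y\right)$ ($M{\left(y \right)} = \left(y - 8\right) \left(y - 173\right) = \left(-8 + y\right) \left(-173 + y\right) = \left(-173 + y\right) \left(-8 + y\right)$)
$\sqrt{M{\left(g{\left(-4 \right)} \right)} - 20841} = \sqrt{\left(1384 + \left(-4\right)^{2} - -724\right) - 20841} = \sqrt{\left(1384 + 16 + 724\right) - 20841} = \sqrt{2124 - 20841} = \sqrt{-18717} = i \sqrt{18717}$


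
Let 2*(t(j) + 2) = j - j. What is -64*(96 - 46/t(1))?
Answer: -7616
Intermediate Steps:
t(j) = -2 (t(j) = -2 + (j - j)/2 = -2 + (½)*0 = -2 + 0 = -2)
-64*(96 - 46/t(1)) = -64*(96 - 46/(-2)) = -64*(96 - 46*(-½)) = -64*(96 + 23) = -64*119 = -7616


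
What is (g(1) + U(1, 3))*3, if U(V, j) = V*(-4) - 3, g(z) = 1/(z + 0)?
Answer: -18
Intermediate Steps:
g(z) = 1/z
U(V, j) = -3 - 4*V (U(V, j) = -4*V - 3 = -3 - 4*V)
(g(1) + U(1, 3))*3 = (1/1 + (-3 - 4*1))*3 = (1 + (-3 - 4))*3 = (1 - 7)*3 = -6*3 = -18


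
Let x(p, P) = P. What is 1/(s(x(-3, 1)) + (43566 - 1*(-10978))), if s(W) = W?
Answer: 1/54545 ≈ 1.8333e-5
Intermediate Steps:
1/(s(x(-3, 1)) + (43566 - 1*(-10978))) = 1/(1 + (43566 - 1*(-10978))) = 1/(1 + (43566 + 10978)) = 1/(1 + 54544) = 1/54545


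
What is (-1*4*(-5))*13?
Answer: 260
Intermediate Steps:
(-1*4*(-5))*13 = -4*(-5)*13 = 20*13 = 260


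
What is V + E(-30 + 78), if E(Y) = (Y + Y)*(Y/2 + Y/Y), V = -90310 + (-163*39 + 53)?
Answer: -94214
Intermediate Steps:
V = -96614 (V = -90310 + (-6357 + 53) = -90310 - 6304 = -96614)
E(Y) = 2*Y*(1 + Y/2) (E(Y) = (2*Y)*(Y*(1/2) + 1) = (2*Y)*(Y/2 + 1) = (2*Y)*(1 + Y/2) = 2*Y*(1 + Y/2))
V + E(-30 + 78) = -96614 + (-30 + 78)*(2 + (-30 + 78)) = -96614 + 48*(2 + 48) = -96614 + 48*50 = -96614 + 2400 = -94214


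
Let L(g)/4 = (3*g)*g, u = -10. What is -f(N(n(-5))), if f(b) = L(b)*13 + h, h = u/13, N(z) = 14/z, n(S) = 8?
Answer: -24803/52 ≈ -476.98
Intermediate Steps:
L(g) = 12*g² (L(g) = 4*((3*g)*g) = 4*(3*g²) = 12*g²)
h = -10/13 ≈ -0.76923
f(b) = -10/13 + 156*b² (f(b) = (12*b²)*13 - 10/13 = 156*b² - 10/13 = -10/13 + 156*b²)
-f(N(n(-5))) = -(-10/13 + 156*(14/8)²) = -(-10/13 + 156*(14*(⅛))²) = -(-10/13 + 156*(7/4)²) = -(-10/13 + 156*(49/16)) = -(-10/13 + 1911/4) = -1*24803/52 = -24803/52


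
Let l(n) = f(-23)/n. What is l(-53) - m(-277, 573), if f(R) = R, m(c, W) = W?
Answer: -30346/53 ≈ -572.57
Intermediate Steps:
l(n) = -23/n
l(-53) - m(-277, 573) = -23/(-53) - 1*573 = -23*(-1/53) - 573 = 23/53 - 573 = -30346/53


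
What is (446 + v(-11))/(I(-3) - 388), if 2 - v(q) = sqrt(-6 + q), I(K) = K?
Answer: -448/391 + I*sqrt(17)/391 ≈ -1.1458 + 0.010545*I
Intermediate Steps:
v(q) = 2 - sqrt(-6 + q)
(446 + v(-11))/(I(-3) - 388) = (446 + (2 - sqrt(-6 - 11)))/(-3 - 388) = (446 + (2 - sqrt(-17)))/(-391) = (446 + (2 - I*sqrt(17)))*(-1/391) = (448 - I*sqrt(17))*(-1/391) = -448/391 + I*sqrt(17)/391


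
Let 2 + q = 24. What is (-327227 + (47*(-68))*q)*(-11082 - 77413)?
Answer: 35180213805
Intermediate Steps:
q = 22 (q = -2 + 24 = 22)
(-327227 + (47*(-68))*q)*(-11082 - 77413) = (-327227 + (47*(-68))*22)*(-11082 - 77413) = (-327227 - 3196*22)*(-88495) = (-327227 - 70312)*(-88495) = -397539*(-88495) = 35180213805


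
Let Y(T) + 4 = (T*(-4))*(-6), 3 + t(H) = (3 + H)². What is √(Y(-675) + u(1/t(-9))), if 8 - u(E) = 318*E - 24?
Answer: I*√1957978/11 ≈ 127.21*I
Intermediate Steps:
t(H) = -3 + (3 + H)²
u(E) = 32 - 318*E (u(E) = 8 - (318*E - 24) = 8 - (-24 + 318*E) = 8 + (24 - 318*E) = 32 - 318*E)
Y(T) = -4 + 24*T (Y(T) = -4 + (T*(-4))*(-6) = -4 - 4*T*(-6) = -4 + 24*T)
√(Y(-675) + u(1/t(-9))) = √((-4 + 24*(-675)) + (32 - 318/(-3 + (3 - 9)²))) = √((-4 - 16200) + (32 - 318/(-3 + (-6)²))) = √(-16204 + (32 - 318/(-3 + 36))) = √(-16204 + (32 - 318/33)) = √(-16204 + (32 - 318*1/33)) = √(-16204 + (32 - 106/11)) = √(-16204 + 246/11) = √(-177998/11) = I*√1957978/11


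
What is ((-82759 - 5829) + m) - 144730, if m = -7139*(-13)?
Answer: -140511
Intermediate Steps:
m = 92807
((-82759 - 5829) + m) - 144730 = ((-82759 - 5829) + 92807) - 144730 = (-88588 + 92807) - 144730 = 4219 - 144730 = -140511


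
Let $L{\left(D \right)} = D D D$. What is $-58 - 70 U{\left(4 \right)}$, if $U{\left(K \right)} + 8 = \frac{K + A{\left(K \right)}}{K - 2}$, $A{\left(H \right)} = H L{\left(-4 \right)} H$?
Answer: $36202$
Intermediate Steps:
$L{\left(D \right)} = D^{3}$ ($L{\left(D \right)} = D^{2} D = D^{3}$)
$A{\left(H \right)} = - 64 H^{2}$ ($A{\left(H \right)} = H \left(-4\right)^{3} H = H \left(-64\right) H = - 64 H H = - 64 H^{2}$)
$U{\left(K \right)} = -8 + \frac{K - 64 K^{2}}{-2 + K}$ ($U{\left(K \right)} = -8 + \frac{K - 64 K^{2}}{K - 2} = -8 + \frac{K - 64 K^{2}}{-2 + K}$)
$-58 - 70 U{\left(4 \right)} = -58 - 70 \frac{16 - 64 \cdot 4^{2} - 28}{-2 + 4} = -58 - 70 \frac{16 - 1024 - 28}{2} = -58 - 70 \cdot \frac{1}{2} \left(-1036\right) = -58 - -36260 = -58 + 36260 = 36202$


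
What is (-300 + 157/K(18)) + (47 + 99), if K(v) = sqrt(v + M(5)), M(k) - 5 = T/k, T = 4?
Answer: -154 + 157*sqrt(595)/119 ≈ -121.82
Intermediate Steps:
M(k) = 5 + 4/k
K(v) = sqrt(29/5 + v) (K(v) = sqrt(v + (5 + 4/5)) = sqrt(v + 29/5) = sqrt(29/5 + v))
(-300 + 157/K(18)) + (47 + 99) = (-300 + 157/((sqrt(145 + 25*18)/5))) + (47 + 99) = (-300 + 157/((sqrt(145 + 450)/5))) + 146 = (-300 + 157/((sqrt(595)/5))) + 146 = (-300 + 157*(sqrt(595)/119)) + 146 = (-300 + 157*sqrt(595)/119) + 146 = -154 + 157*sqrt(595)/119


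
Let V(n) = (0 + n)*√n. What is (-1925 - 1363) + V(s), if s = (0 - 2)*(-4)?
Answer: -3288 + 16*√2 ≈ -3265.4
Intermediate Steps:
s = 8 (s = -2*(-4) = 8)
V(n) = n^(3/2) (V(n) = n*√n = n^(3/2))
(-1925 - 1363) + V(s) = (-1925 - 1363) + 8^(3/2) = -3288 + 16*√2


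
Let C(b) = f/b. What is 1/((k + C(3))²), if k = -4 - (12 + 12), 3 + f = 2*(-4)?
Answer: 9/9025 ≈ 0.00099723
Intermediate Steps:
f = -11 (f = -3 + 2*(-4) = -3 - 8 = -11)
C(b) = -11/b
k = -28 (k = -4 - 1*24 = -4 - 24 = -28)
1/((k + C(3))²) = 1/((-28 - 11/3)²) = 1/((-95/3)²) = 1/(9025/9) = 9/9025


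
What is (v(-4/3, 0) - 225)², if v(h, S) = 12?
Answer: 45369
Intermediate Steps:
(v(-4/3, 0) - 225)² = (12 - 225)² = (-213)² = 45369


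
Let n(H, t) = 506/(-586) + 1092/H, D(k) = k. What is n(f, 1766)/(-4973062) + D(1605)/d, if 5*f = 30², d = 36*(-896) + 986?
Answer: -3508057010381/68345611621230 ≈ -0.051328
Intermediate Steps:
d = -31270 (d = -32256 + 986 = -31270)
f = 180 (f = (⅕)*30² = (⅕)*900 = 180)
n(H, t) = -253/293 + 1092/H (n(H, t) = 506*(-1/586) + 1092/H = -253/293 + 1092/H)
n(f, 1766)/(-4973062) + D(1605)/d = (-253/293 + 1092/180)/(-4973062) + 1605/(-31270) = (-253/293 + 1092*(1/180))*(-1/4973062) + 1605*(-1/31270) = (-253/293 + 91/15)*(-1/4973062) - 321/6254 = (22868/4395)*(-1/4973062) - 321/6254 = -11434/10928303745 - 321/6254 = -3508057010381/68345611621230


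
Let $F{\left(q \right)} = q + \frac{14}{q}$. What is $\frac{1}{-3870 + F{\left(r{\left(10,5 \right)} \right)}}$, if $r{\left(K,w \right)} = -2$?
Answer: $- \frac{1}{3879} \approx -0.0002578$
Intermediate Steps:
$\frac{1}{-3870 + F{\left(r{\left(10,5 \right)} \right)}} = \frac{1}{-3870 + \left(-2 + \frac{14}{-2}\right)} = \frac{1}{-3870 + \left(-2 + 14 \left(- \frac{1}{2}\right)\right)} = \frac{1}{-3870 - 9} = \frac{1}{-3879} = - \frac{1}{3879}$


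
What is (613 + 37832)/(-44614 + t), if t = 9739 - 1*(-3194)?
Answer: -38445/31681 ≈ -1.2135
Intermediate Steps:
t = 12933 (t = 9739 + 3194 = 12933)
(613 + 37832)/(-44614 + t) = (613 + 37832)/(-44614 + 12933) = 38445/(-31681) = 38445*(-1/31681) = -38445/31681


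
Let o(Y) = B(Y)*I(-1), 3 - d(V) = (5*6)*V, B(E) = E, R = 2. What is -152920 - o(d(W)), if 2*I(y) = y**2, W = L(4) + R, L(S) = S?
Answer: -305663/2 ≈ -1.5283e+5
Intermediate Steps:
W = 6 (W = 4 + 2 = 6)
I(y) = y**2/2
d(V) = 3 - 30*V (d(V) = 3 - 5*6*V = 3 - 30*V)
o(Y) = Y/2 (o(Y) = Y*((1/2)*(-1)**2) = Y*((1/2)*1) = Y*(1/2) = Y/2)
-152920 - o(d(W)) = -152920 - (3 - 30*6)/2 = -152920 - (3 - 180)/2 = -152920 - (-177)/2 = -152920 - 1*(-177/2) = -152920 + 177/2 = -305663/2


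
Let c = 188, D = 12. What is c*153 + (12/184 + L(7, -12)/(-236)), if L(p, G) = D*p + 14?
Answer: 39032273/1357 ≈ 28764.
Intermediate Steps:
L(p, G) = 14 + 12*p (L(p, G) = 12*p + 14 = 14 + 12*p)
c*153 + (12/184 + L(7, -12)/(-236)) = 188*153 + (12/184 + (14 + 12*7)/(-236)) = 28764 + (12*(1/184) + (14 + 84)*(-1/236)) = 28764 + (3/46 + 98*(-1/236)) = 28764 + (3/46 - 49/118) = 28764 - 475/1357 = 39032273/1357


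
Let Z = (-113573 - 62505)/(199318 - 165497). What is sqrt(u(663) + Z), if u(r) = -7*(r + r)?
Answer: 10*I*sqrt(106232640346)/33821 ≈ 96.37*I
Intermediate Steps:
u(r) = -14*r
Z = -176078/33821 ≈ -5.2062
sqrt(u(663) + Z) = sqrt(-14*663 - 176078/33821) = sqrt(-9282 - 176078/33821) = sqrt(-314102600/33821) = 10*I*sqrt(106232640346)/33821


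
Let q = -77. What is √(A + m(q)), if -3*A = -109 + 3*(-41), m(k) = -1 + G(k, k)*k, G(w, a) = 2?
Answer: I*√699/3 ≈ 8.8129*I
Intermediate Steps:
m(k) = -1 + 2*k
A = 232/3 (A = -(-109 + 3*(-41))/3 = -(-109 - 123)/3 = -⅓*(-232) = 232/3 ≈ 77.333)
√(A + m(q)) = √(232/3 + (-1 + 2*(-77))) = √(232/3 + (-1 - 154)) = √(232/3 - 155) = √(-233/3) = I*√699/3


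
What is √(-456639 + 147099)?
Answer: 2*I*√77385 ≈ 556.36*I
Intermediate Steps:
√(-456639 + 147099) = √(-309540) = 2*I*√77385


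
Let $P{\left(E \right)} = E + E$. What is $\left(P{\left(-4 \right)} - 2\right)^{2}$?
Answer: $100$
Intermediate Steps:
$P{\left(E \right)} = 2 E$
$\left(P{\left(-4 \right)} - 2\right)^{2} = \left(2 \left(-4\right) - 2\right)^{2} = \left(-8 - 2\right)^{2} = \left(-10\right)^{2} = 100$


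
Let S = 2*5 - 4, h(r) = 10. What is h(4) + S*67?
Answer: 412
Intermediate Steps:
S = 6 (S = 10 - 4 = 6)
h(4) + S*67 = 10 + 6*67 = 10 + 402 = 412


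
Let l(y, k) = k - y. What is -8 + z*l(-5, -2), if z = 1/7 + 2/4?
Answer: -85/14 ≈ -6.0714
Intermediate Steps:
z = 9/14 (z = 1*(⅐) + 2*(¼) = ⅐ + ½ = 9/14 ≈ 0.64286)
-8 + z*l(-5, -2) = -8 + 9*(-2 - 1*(-5))/14 = -8 + 9*(-2 + 5)/14 = -8 + (9/14)*3 = -8 + 27/14 = -85/14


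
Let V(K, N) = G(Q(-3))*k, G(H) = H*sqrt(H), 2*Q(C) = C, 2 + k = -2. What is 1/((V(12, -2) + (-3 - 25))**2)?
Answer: I/(2*(84*sqrt(6) + 365*I)) ≈ 0.0010395 + 0.000586*I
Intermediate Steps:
k = -4 (k = -2 - 2 = -4)
Q(C) = C/2
G(H) = H**(3/2)
V(K, N) = 3*I*sqrt(6) (V(K, N) = ((1/2)*(-3))**(3/2)*(-4) = (-3/2)**(3/2)*(-4) = -3*I*sqrt(6)/4*(-4) = 3*I*sqrt(6))
1/((V(12, -2) + (-3 - 25))**2) = 1/((3*I*sqrt(6) + (-3 - 25))**2) = 1/((3*I*sqrt(6) - 28)**2) = 1/((-28 + 3*I*sqrt(6))**2) = (-28 + 3*I*sqrt(6))**(-2)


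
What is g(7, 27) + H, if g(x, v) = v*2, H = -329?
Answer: -275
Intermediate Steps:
g(x, v) = 2*v
g(7, 27) + H = 2*27 - 329 = 54 - 329 = -275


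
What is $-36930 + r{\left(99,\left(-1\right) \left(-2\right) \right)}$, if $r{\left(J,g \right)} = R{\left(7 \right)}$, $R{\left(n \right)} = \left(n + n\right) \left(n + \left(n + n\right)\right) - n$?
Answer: $-36643$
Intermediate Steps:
$R{\left(n \right)} = - n + 6 n^{2}$ ($R{\left(n \right)} = 2 n \left(n + 2 n\right) - n = 2 n 3 n - n = 6 n^{2} - n = - n + 6 n^{2}$)
$r{\left(J,g \right)} = 287$ ($r{\left(J,g \right)} = 7 \left(-1 + 6 \cdot 7\right) = 7 \left(-1 + 42\right) = 7 \cdot 41 = 287$)
$-36930 + r{\left(99,\left(-1\right) \left(-2\right) \right)} = -36930 + 287 = -36643$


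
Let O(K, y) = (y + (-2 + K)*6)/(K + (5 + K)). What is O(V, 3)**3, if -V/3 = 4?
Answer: 531441/6859 ≈ 77.481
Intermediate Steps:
V = -12 (V = -3*4 = -12)
O(K, y) = (-12 + y + 6*K)/(5 + 2*K) (O(K, y) = (y + (-12 + 6*K))/(5 + 2*K) = (-12 + y + 6*K)/(5 + 2*K))
O(V, 3)**3 = ((-12 + 3 + 6*(-12))/(5 + 2*(-12)))**3 = ((-12 + 3 - 72)/(5 - 24))**3 = (-81/(-19))**3 = (-1/19*(-81))**3 = (81/19)**3 = 531441/6859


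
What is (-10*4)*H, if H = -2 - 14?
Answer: 640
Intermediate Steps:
H = -16
(-10*4)*H = -10*4*(-16) = -40*(-16) = 640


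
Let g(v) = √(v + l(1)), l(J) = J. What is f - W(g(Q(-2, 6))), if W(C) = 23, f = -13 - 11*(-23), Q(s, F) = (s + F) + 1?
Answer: 217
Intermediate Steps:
Q(s, F) = 1 + F + s (Q(s, F) = (F + s) + 1 = 1 + F + s)
f = 240 (f = -13 + 253 = 240)
g(v) = √(1 + v) (g(v) = √(v + 1) = √(1 + v))
f - W(g(Q(-2, 6))) = 240 - 1*23 = 240 - 23 = 217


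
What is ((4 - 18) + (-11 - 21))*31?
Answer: -1426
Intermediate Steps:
((4 - 18) + (-11 - 21))*31 = (-14 - 32)*31 = -46*31 = -1426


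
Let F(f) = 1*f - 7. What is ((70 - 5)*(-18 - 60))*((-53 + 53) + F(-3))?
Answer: 50700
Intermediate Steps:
F(f) = -7 + f (F(f) = f - 7 = -7 + f)
((70 - 5)*(-18 - 60))*((-53 + 53) + F(-3)) = ((70 - 5)*(-18 - 60))*((-53 + 53) + (-7 - 3)) = (65*(-78))*(0 - 10) = -5070*(-10) = 50700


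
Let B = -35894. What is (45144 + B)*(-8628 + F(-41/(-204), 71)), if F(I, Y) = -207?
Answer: -81723750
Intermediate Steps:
(45144 + B)*(-8628 + F(-41/(-204), 71)) = (45144 - 35894)*(-8628 - 207) = 9250*(-8835) = -81723750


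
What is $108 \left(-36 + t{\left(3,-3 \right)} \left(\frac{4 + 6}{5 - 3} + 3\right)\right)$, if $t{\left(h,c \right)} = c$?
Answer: $-6480$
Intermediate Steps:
$108 \left(-36 + t{\left(3,-3 \right)} \left(\frac{4 + 6}{5 - 3} + 3\right)\right) = 108 \left(-36 - 3 \left(\frac{4 + 6}{5 - 3} + 3\right)\right) = 108 \left(-36 - 3 \left(\frac{10}{2} + 3\right)\right) = 108 \left(-36 - 3 \left(10 \cdot \frac{1}{2} + 3\right)\right) = 108 \left(-36 - 3 \left(5 + 3\right)\right) = 108 \left(-36 - 24\right) = 108 \left(-60\right) = -6480$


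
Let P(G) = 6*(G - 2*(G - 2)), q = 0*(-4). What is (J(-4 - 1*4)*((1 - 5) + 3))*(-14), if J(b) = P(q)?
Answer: 336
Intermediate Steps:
q = 0
P(G) = 24 - 6*G (P(G) = 6*(G - 2*(-2 + G)) = 6*(G + (4 - 2*G)) = 6*(4 - G) = 24 - 6*G)
J(b) = 24 (J(b) = 24 - 6*0 = 24 + 0 = 24)
(J(-4 - 1*4)*((1 - 5) + 3))*(-14) = (24*((1 - 5) + 3))*(-14) = (24*(-4 + 3))*(-14) = (24*(-1))*(-14) = -24*(-14) = 336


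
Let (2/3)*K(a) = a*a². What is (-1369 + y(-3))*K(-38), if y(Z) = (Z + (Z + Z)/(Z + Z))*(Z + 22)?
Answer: 115807356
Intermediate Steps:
K(a) = 3*a³/2 (K(a) = 3*(a*a²)/2 = 3*a³/2)
y(Z) = (1 + Z)*(22 + Z) (y(Z) = (Z + (2*Z)/((2*Z)))*(22 + Z) = (Z + (2*Z)*(1/(2*Z)))*(22 + Z) = (Z + 1)*(22 + Z) = (1 + Z)*(22 + Z))
(-1369 + y(-3))*K(-38) = (-1369 + (22 + (-3)² + 23*(-3)))*((3/2)*(-38)³) = (-1369 + (22 + 9 - 69))*((3/2)*(-54872)) = (-1369 - 38)*(-82308) = -1407*(-82308) = 115807356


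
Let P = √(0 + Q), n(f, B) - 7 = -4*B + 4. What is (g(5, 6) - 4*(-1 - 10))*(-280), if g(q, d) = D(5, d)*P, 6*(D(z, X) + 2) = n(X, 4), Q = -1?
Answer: -12320 + 2380*I/3 ≈ -12320.0 + 793.33*I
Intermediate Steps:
n(f, B) = 11 - 4*B (n(f, B) = 7 + (-4*B + 4) = 7 + (4 - 4*B) = 11 - 4*B)
D(z, X) = -17/6 (D(z, X) = -2 + (11 - 4*4)/6 = -2 + (11 - 16)/6 = -2 + (⅙)*(-5) = -2 - ⅚ = -17/6)
P = I (P = √(0 - 1) = √(-1) = I ≈ 1.0*I)
g(q, d) = -17*I/6
(g(5, 6) - 4*(-1 - 10))*(-280) = (-17*I/6 - 4*(-1 - 10))*(-280) = (-17*I/6 - 4*(-11))*(-280) = (-17*I/6 + 44)*(-280) = (44 - 17*I/6)*(-280) = -12320 + 2380*I/3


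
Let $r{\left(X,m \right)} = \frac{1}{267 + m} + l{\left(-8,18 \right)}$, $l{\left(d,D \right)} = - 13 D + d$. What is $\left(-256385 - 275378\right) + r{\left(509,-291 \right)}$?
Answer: $- \frac{12768121}{24} \approx -5.3201 \cdot 10^{5}$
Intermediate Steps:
$l{\left(d,D \right)} = d - 13 D$
$r{\left(X,m \right)} = -242 + \frac{1}{267 + m}$ ($r{\left(X,m \right)} = \frac{1}{267 + m} - 242 = -242 + \frac{1}{267 + m}$)
$\left(-256385 - 275378\right) + r{\left(509,-291 \right)} = \left(-256385 - 275378\right) + \frac{-64613 - -70422}{267 - 291} = -531763 + \frac{-64613 + 70422}{-24} = -531763 - \frac{5809}{24} = - \frac{12768121}{24}$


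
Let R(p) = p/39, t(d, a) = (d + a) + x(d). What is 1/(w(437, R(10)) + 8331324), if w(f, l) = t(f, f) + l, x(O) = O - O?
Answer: 39/324955732 ≈ 1.2002e-7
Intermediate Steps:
x(O) = 0
t(d, a) = a + d (t(d, a) = (d + a) + 0 = (a + d) + 0 = a + d)
R(p) = p/39 (R(p) = p*(1/39) = p/39)
w(f, l) = l + 2*f (w(f, l) = (f + f) + l = 2*f + l = l + 2*f)
1/(w(437, R(10)) + 8331324) = 1/(((1/39)*10 + 2*437) + 8331324) = 1/((10/39 + 874) + 8331324) = 1/(34096/39 + 8331324) = 1/(324955732/39) = 39/324955732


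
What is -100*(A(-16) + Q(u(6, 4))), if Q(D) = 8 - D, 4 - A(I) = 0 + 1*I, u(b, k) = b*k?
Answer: -400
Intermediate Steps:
A(I) = 4 - I (A(I) = 4 - (0 + 1*I) = 4 - (0 + I) = 4 - I)
-100*(A(-16) + Q(u(6, 4))) = -100*((4 - 1*(-16)) + (8 - 6*4)) = -100*((4 + 16) + (8 - 1*24)) = -100*(20 + (8 - 24)) = -100*(20 - 16) = -100*4 = -400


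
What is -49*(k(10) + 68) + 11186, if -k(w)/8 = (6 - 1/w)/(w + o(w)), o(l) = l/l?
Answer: 443534/55 ≈ 8064.3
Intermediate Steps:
o(l) = 1
k(w) = -8*(6 - 1/w)/(1 + w) (k(w) = -8*(6 - 1/w)/(w + 1) = -8*(6 - 1/w)/(1 + w))
-49*(k(10) + 68) + 11186 = -49*(8*(1 - 6*10)/(10*(1 + 10)) + 68) + 11186 = -49*(8*(1/10)*(1 - 60)/11 + 68) + 11186 = -49*(8*(1/10)*(1/11)*(-59) + 68) + 11186 = -49*(-236/55 + 68) + 11186 = -49*3504/55 + 11186 = -1*171696/55 + 11186 = -171696/55 + 11186 = 443534/55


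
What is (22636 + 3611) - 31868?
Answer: -5621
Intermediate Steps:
(22636 + 3611) - 31868 = 26247 - 31868 = -5621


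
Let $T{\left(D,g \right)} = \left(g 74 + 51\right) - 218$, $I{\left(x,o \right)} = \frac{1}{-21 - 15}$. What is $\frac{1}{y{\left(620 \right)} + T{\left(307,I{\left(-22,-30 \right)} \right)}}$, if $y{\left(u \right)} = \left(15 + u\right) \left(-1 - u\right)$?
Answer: $- \frac{18}{7101073} \approx -2.5348 \cdot 10^{-6}$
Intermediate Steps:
$I{\left(x,o \right)} = - \frac{1}{36}$ ($I{\left(x,o \right)} = \frac{1}{-36} = - \frac{1}{36}$)
$T{\left(D,g \right)} = -167 + 74 g$ ($T{\left(D,g \right)} = \left(74 g + 51\right) - 218 = \left(51 + 74 g\right) - 218 = -167 + 74 g$)
$y{\left(u \right)} = \left(-1 - u\right) \left(15 + u\right)$
$\frac{1}{y{\left(620 \right)} + T{\left(307,I{\left(-22,-30 \right)} \right)}} = \frac{1}{\left(-15 - 620^{2} - 9920\right) + \left(-167 + 74 \left(- \frac{1}{36}\right)\right)} = \frac{1}{\left(-15 - 384400 - 9920\right) - \frac{3043}{18}} = \frac{1}{-394335 - \frac{3043}{18}} = \frac{1}{- \frac{7101073}{18}} = - \frac{18}{7101073}$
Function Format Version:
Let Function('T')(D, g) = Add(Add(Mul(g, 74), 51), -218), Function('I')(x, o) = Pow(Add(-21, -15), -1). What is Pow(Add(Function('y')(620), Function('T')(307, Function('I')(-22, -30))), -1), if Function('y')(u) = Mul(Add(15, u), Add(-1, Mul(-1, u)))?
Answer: Rational(-18, 7101073) ≈ -2.5348e-6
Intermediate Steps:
Function('I')(x, o) = Rational(-1, 36) (Function('I')(x, o) = Pow(-36, -1) = Rational(-1, 36))
Function('T')(D, g) = Add(-167, Mul(74, g)) (Function('T')(D, g) = Add(Add(Mul(74, g), 51), -218) = Add(Add(51, Mul(74, g)), -218) = Add(-167, Mul(74, g)))
Function('y')(u) = Mul(Add(-1, Mul(-1, u)), Add(15, u))
Pow(Add(Function('y')(620), Function('T')(307, Function('I')(-22, -30))), -1) = Pow(Add(Add(-15, Mul(-1, Pow(620, 2)), Mul(-16, 620)), Add(-167, Mul(74, Rational(-1, 36)))), -1) = Pow(Add(Add(-15, Mul(-1, 384400), -9920), Add(-167, Rational(-37, 18))), -1) = Pow(Add(Add(-15, -384400, -9920), Rational(-3043, 18)), -1) = Pow(Add(-394335, Rational(-3043, 18)), -1) = Pow(Rational(-7101073, 18), -1) = Rational(-18, 7101073)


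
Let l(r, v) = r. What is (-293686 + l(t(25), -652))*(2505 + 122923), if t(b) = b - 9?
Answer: -36834440760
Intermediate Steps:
t(b) = -9 + b
(-293686 + l(t(25), -652))*(2505 + 122923) = (-293686 + (-9 + 25))*(2505 + 122923) = (-293686 + 16)*125428 = -293670*125428 = -36834440760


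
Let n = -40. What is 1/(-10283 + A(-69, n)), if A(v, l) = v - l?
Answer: -1/10312 ≈ -9.6974e-5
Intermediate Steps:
1/(-10283 + A(-69, n)) = 1/(-10283 + (-69 - 1*(-40))) = 1/(-10283 + (-69 + 40)) = 1/(-10283 - 29) = 1/(-10312) = -1/10312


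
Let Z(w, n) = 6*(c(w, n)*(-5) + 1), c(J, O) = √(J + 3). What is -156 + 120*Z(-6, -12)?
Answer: 564 - 3600*I*√3 ≈ 564.0 - 6235.4*I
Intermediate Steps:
c(J, O) = √(3 + J)
Z(w, n) = 6 - 30*√(3 + w) (Z(w, n) = 6*(√(3 + w)*(-5) + 1) = 6*(-5*√(3 + w) + 1) = 6*(1 - 5*√(3 + w)) = 6 - 30*√(3 + w))
-156 + 120*Z(-6, -12) = -156 + 120*(6 - 30*√(3 - 6)) = -156 + 120*(6 - 30*I*√3) = -156 + (720 - 3600*I*√3) = 564 - 3600*I*√3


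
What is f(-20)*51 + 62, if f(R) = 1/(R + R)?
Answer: 2429/40 ≈ 60.725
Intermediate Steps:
f(R) = 1/(2*R)
f(-20)*51 + 62 = ((½)/(-20))*51 + 62 = ((½)*(-1/20))*51 + 62 = -1/40*51 + 62 = -51/40 + 62 = 2429/40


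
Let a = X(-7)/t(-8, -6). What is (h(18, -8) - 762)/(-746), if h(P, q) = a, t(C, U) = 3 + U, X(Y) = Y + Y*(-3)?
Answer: 1150/1119 ≈ 1.0277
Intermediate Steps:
X(Y) = -2*Y (X(Y) = Y - 3*Y = -2*Y)
a = -14/3 (a = (-2*(-7))/(3 - 6) = 14/(-3) = 14*(-⅓) = -14/3 ≈ -4.6667)
h(P, q) = -14/3
(h(18, -8) - 762)/(-746) = (-14/3 - 762)/(-746) = -2300/3*(-1/746) = 1150/1119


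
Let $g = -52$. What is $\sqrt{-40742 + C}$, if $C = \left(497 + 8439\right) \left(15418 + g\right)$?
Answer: $\sqrt{137269834} \approx 11716.0$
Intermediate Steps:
$C = 137310576$ ($C = \left(497 + 8439\right) \left(15418 - 52\right) = 8936 \cdot 15366 = 137310576$)
$\sqrt{-40742 + C} = \sqrt{-40742 + 137310576} = \sqrt{137269834}$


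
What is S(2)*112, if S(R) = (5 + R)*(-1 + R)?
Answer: 784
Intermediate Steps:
S(R) = (-1 + R)*(5 + R)
S(2)*112 = (-5 + 2² + 4*2)*112 = (-5 + 4 + 8)*112 = 7*112 = 784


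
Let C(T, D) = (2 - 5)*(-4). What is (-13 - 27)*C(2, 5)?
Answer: -480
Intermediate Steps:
C(T, D) = 12 (C(T, D) = -3*(-4) = 12)
(-13 - 27)*C(2, 5) = (-13 - 27)*12 = -40*12 = -480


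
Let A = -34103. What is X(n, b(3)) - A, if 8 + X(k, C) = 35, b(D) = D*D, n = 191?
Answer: 34130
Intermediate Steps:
b(D) = D²
X(k, C) = 27 (X(k, C) = -8 + 35 = 27)
X(n, b(3)) - A = 27 - 1*(-34103) = 27 + 34103 = 34130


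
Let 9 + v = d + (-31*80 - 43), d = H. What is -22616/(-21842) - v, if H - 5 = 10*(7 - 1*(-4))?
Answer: 26407365/10921 ≈ 2418.0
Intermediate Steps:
H = 115 (H = 5 + 10*(7 - 1*(-4)) = 5 + 10*(7 + 4) = 5 + 10*11 = 5 + 110 = 115)
d = 115
v = -2417 (v = -9 + (115 + (-31*80 - 43)) = -9 + (115 + (-2480 - 43)) = -9 + (115 - 2523) = -9 - 2408 = -2417)
-22616/(-21842) - v = -22616/(-21842) - 1*(-2417) = -22616*(-1/21842) + 2417 = 11308/10921 + 2417 = 26407365/10921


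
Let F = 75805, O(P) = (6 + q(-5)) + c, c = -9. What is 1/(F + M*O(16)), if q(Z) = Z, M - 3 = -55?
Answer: 1/76221 ≈ 1.3120e-5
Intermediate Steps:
M = -52 (M = 3 - 55 = -52)
O(P) = -8 (O(P) = (6 - 5) - 9 = 1 - 9 = -8)
1/(F + M*O(16)) = 1/(75805 - 52*(-8)) = 1/(75805 + 416) = 1/76221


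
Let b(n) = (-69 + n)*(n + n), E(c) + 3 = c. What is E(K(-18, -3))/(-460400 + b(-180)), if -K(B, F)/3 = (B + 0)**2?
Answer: 15/5704 ≈ 0.0026297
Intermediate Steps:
K(B, F) = -3*B**2 (K(B, F) = -3*(B + 0)**2 = -3*B**2)
E(c) = -3 + c
b(n) = 2*n*(-69 + n) (b(n) = (-69 + n)*(2*n) = 2*n*(-69 + n))
E(K(-18, -3))/(-460400 + b(-180)) = (-3 - 3*(-18)**2)/(-460400 + 2*(-180)*(-69 - 180)) = (-3 - 3*324)/(-460400 + 2*(-180)*(-249)) = (-3 - 972)/(-460400 + 89640) = -975/(-370760) = -975*(-1/370760) = 15/5704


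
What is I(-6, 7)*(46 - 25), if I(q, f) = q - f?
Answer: -273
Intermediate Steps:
I(-6, 7)*(46 - 25) = (-6 - 1*7)*(46 - 25) = (-6 - 7)*21 = -13*21 = -273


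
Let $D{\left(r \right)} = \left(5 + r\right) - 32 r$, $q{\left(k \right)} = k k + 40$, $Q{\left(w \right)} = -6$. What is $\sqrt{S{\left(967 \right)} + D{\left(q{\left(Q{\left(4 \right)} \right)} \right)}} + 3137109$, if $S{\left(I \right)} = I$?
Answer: $3137109 + 2 i \sqrt{346} \approx 3.1371 \cdot 10^{6} + 37.202 i$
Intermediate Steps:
$q{\left(k \right)} = 40 + k^{2}$ ($q{\left(k \right)} = k^{2} + 40 = 40 + k^{2}$)
$D{\left(r \right)} = 5 - 31 r$
$\sqrt{S{\left(967 \right)} + D{\left(q{\left(Q{\left(4 \right)} \right)} \right)}} + 3137109 = \sqrt{967 + \left(5 - 31 \left(40 + \left(-6\right)^{2}\right)\right)} + 3137109 = \sqrt{967 + \left(5 - 31 \left(40 + 36\right)\right)} + 3137109 = \sqrt{967 + \left(5 - 2356\right)} + 3137109 = \sqrt{967 - 2351} + 3137109 = \sqrt{-1384} + 3137109 = 2 i \sqrt{346} + 3137109 = 3137109 + 2 i \sqrt{346}$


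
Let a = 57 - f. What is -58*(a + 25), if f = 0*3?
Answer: -4756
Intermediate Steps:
f = 0
a = 57 (a = 57 - 1*0 = 57 + 0 = 57)
-58*(a + 25) = -58*(57 + 25) = -58*82 = -4756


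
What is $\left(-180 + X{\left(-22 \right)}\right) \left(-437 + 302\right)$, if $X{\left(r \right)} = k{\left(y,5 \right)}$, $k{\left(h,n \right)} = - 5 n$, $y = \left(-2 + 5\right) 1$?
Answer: $27675$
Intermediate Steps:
$y = 3$ ($y = 3 \cdot 1 = 3$)
$X{\left(r \right)} = -25$ ($X{\left(r \right)} = \left(-5\right) 5 = -25$)
$\left(-180 + X{\left(-22 \right)}\right) \left(-437 + 302\right) = \left(-180 - 25\right) \left(-437 + 302\right) = \left(-205\right) \left(-135\right) = 27675$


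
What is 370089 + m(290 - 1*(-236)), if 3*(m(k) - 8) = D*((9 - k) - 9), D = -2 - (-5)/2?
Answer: 1110028/3 ≈ 3.7001e+5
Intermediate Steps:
D = ½ (D = -2 - (-5)/2 = -2 - 1*(-5/2) = -2 + 5/2 = ½ ≈ 0.50000)
m(k) = 8 - k/6 (m(k) = 8 + (((9 - k) - 9)/2)/3 = 8 + ((-k)/2)/3 = 8 + (-k/2)/3 = 8 - k/6)
370089 + m(290 - 1*(-236)) = 370089 + (8 - (290 - 1*(-236))/6) = 370089 + (8 - (290 + 236)/6) = 370089 + (8 - ⅙*526) = 370089 + (8 - 263/3) = 370089 - 239/3 = 1110028/3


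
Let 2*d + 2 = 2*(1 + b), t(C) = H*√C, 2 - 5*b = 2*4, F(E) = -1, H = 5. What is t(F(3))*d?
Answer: -6*I ≈ -6.0*I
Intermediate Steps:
b = -6/5 (b = ⅖ - 2*4/5 = ⅖ - ⅕*8 = ⅖ - 8/5 = -6/5 ≈ -1.2000)
t(C) = 5*√C
d = -6/5 (d = -1 + (2*(1 - 6/5))/2 = -1 + (2*(-⅕))/2 = -1 + (½)*(-⅖) = -1 - ⅕ = -6/5 ≈ -1.2000)
t(F(3))*d = (5*√(-1))*(-6/5) = (5*I)*(-6/5) = -6*I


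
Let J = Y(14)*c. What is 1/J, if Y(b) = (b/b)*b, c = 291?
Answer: 1/4074 ≈ 0.00024546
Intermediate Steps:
Y(b) = b (Y(b) = 1*b = b)
J = 4074 (J = 14*291 = 4074)
1/J = 1/4074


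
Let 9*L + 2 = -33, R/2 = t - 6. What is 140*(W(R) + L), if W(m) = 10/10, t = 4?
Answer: -3640/9 ≈ -404.44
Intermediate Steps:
R = -4 (R = 2*(4 - 6) = 2*(-2) = -4)
W(m) = 1 (W(m) = 10*(⅒) = 1)
L = -35/9 (L = -2/9 + (⅑)*(-33) = -2/9 - 11/3 = -35/9 ≈ -3.8889)
140*(W(R) + L) = 140*(1 - 35/9) = 140*(-26/9) = -3640/9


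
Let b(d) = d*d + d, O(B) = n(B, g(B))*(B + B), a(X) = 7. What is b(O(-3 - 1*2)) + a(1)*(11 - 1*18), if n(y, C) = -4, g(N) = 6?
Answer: 1591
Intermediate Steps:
O(B) = -8*B (O(B) = -4*(B + B) = -8*B)
b(d) = d + d² (b(d) = d² + d = d + d²)
b(O(-3 - 1*2)) + a(1)*(11 - 1*18) = (-8*(-3 - 1*2))*(1 - 8*(-3 - 1*2)) + 7*(11 - 1*18) = (-8*(-3 - 2))*(1 - 8*(-3 - 2)) + 7*(11 - 18) = (-8*(-5))*(1 - 8*(-5)) + 7*(-7) = 40*(1 + 40) - 49 = 40*41 - 49 = 1640 - 49 = 1591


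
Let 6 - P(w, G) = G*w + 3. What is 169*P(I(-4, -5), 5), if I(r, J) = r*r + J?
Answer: -8788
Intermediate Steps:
I(r, J) = J + r**2 (I(r, J) = r**2 + J = J + r**2)
P(w, G) = 3 - G*w (P(w, G) = 6 - (G*w + 3) = 6 - (3 + G*w) = 6 + (-3 - G*w) = 3 - G*w)
169*P(I(-4, -5), 5) = 169*(3 - 1*5*(-5 + (-4)**2)) = 169*(3 - 1*5*(-5 + 16)) = 169*(3 - 1*5*11) = 169*(3 - 55) = 169*(-52) = -8788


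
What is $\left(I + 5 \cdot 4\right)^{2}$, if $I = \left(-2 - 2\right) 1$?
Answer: $256$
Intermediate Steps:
$I = -4$ ($I = \left(-4\right) 1 = -4$)
$\left(I + 5 \cdot 4\right)^{2} = \left(-4 + 5 \cdot 4\right)^{2} = \left(-4 + 20\right)^{2} = 16^{2} = 256$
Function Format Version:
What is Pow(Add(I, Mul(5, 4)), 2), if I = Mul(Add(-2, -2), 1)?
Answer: 256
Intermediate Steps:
I = -4 (I = Mul(-4, 1) = -4)
Pow(Add(I, Mul(5, 4)), 2) = Pow(Add(-4, Mul(5, 4)), 2) = Pow(Add(-4, 20), 2) = Pow(16, 2) = 256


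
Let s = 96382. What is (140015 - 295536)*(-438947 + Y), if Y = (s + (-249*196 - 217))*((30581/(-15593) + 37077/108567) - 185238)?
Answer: 256655467098168937320629/188098359 ≈ 1.3645e+15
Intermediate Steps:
Y = -1650212038722000176/188098359 (Y = (96382 + (-249*196 - 217))*((30581/(-15593) + 37077/108567) - 185238) = (96382 + (-48804 - 217))*((30581*(-1/15593) + 37077*(1/108567)) - 185238) = (96382 - 49021)*((-30581/15593 + 12359/36189) - 185238) = 47361*(-913981922/564295077 - 185238) = 47361*(-104529805455248/564295077) = -1650212038722000176/188098359 ≈ -8.7731e+9)
(140015 - 295536)*(-438947 + Y) = (140015 - 295536)*(-438947 - 1650212038722000176/188098359) = -155521*(-1650294603932388149/188098359) = 256655467098168937320629/188098359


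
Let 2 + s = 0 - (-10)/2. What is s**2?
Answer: 9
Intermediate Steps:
s = 3 (s = -2 + (0 - (-10)/2) = -2 + (0 - 2*(-5/2)) = -2 + (0 + 5) = -2 + 5 = 3)
s**2 = 3**2 = 9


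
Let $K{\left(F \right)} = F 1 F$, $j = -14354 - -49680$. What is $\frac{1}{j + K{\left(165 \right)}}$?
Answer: $\frac{1}{62551} \approx 1.5987 \cdot 10^{-5}$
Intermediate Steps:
$j = 35326$ ($j = -14354 + 49680 = 35326$)
$K{\left(F \right)} = F^{2}$ ($K{\left(F \right)} = F F = F^{2}$)
$\frac{1}{j + K{\left(165 \right)}} = \frac{1}{35326 + 165^{2}} = \frac{1}{35326 + 27225} = \frac{1}{62551}$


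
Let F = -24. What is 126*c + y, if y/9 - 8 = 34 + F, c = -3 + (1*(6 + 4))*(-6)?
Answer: -7776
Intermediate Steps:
c = -63 (c = -3 + (1*10)*(-6) = -3 + 10*(-6) = -3 - 60 = -63)
y = 162 (y = 72 + 9*(34 - 24) = 72 + 9*10 = 72 + 90 = 162)
126*c + y = 126*(-63) + 162 = -7938 + 162 = -7776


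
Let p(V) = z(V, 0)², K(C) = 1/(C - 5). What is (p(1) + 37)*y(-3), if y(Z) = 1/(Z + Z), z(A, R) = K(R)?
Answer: -463/75 ≈ -6.1733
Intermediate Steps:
K(C) = 1/(-5 + C)
z(A, R) = 1/(-5 + R)
p(V) = 1/25 (p(V) = (1/(-5 + 0))² = (1/(-5))² = (-⅕)² = 1/25)
y(Z) = 1/(2*Z)
(p(1) + 37)*y(-3) = (1/25 + 37)*((½)/(-3)) = 926*((½)*(-⅓))/25 = (926/25)*(-⅙) = -463/75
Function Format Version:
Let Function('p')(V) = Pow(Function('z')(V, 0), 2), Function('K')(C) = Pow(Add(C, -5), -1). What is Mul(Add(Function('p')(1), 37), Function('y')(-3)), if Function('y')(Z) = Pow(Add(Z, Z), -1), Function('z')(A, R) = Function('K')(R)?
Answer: Rational(-463, 75) ≈ -6.1733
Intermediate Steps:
Function('K')(C) = Pow(Add(-5, C), -1)
Function('z')(A, R) = Pow(Add(-5, R), -1)
Function('p')(V) = Rational(1, 25) (Function('p')(V) = Pow(Pow(Add(-5, 0), -1), 2) = Pow(Pow(-5, -1), 2) = Pow(Rational(-1, 5), 2) = Rational(1, 25))
Function('y')(Z) = Mul(Rational(1, 2), Pow(Z, -1)) (Function('y')(Z) = Pow(Mul(2, Z), -1) = Mul(Rational(1, 2), Pow(Z, -1)))
Mul(Add(Function('p')(1), 37), Function('y')(-3)) = Mul(Add(Rational(1, 25), 37), Mul(Rational(1, 2), Pow(-3, -1))) = Mul(Rational(926, 25), Mul(Rational(1, 2), Rational(-1, 3))) = Mul(Rational(926, 25), Rational(-1, 6)) = Rational(-463, 75)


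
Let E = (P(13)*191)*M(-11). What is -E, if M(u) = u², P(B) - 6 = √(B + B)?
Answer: -138666 - 23111*√26 ≈ -2.5651e+5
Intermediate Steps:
P(B) = 6 + √2*√B (P(B) = 6 + √(B + B) = 6 + √(2*B) = 6 + √2*√B)
E = 138666 + 23111*√26 (E = ((6 + √2*√13)*191)*(-11)² = ((6 + √26)*191)*121 = (1146 + 191*√26)*121 = 138666 + 23111*√26 ≈ 2.5651e+5)
-E = -(138666 + 23111*√26) = -138666 - 23111*√26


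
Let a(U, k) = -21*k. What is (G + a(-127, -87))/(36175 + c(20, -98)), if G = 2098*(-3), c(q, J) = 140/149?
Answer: -665583/5390215 ≈ -0.12348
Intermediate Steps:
c(q, J) = 140/149 (c(q, J) = 140*(1/149) = 140/149)
G = -6294
(G + a(-127, -87))/(36175 + c(20, -98)) = (-6294 - 21*(-87))/(36175 + 140/149) = (-6294 + 1827)/(5390215/149) = -4467*149/5390215 = -665583/5390215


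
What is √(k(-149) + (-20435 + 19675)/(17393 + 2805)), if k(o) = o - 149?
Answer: I*√30396798318/10099 ≈ 17.264*I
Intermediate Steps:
k(o) = -149 + o
√(k(-149) + (-20435 + 19675)/(17393 + 2805)) = √((-149 - 149) + (-20435 + 19675)/(17393 + 2805)) = √(-298 - 760/20198) = √(-298 - 760*1/20198) = √(-298 - 380/10099) = √(-3009882/10099) = I*√30396798318/10099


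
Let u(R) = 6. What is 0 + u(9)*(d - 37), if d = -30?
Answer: -402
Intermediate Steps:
0 + u(9)*(d - 37) = 0 + 6*(-30 - 37) = 0 + 6*(-67) = 0 - 402 = -402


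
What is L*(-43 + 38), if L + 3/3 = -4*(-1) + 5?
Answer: -40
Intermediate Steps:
L = 8 (L = -1 + (-4*(-1) + 5) = -1 + (4 + 5) = -1 + 9 = 8)
L*(-43 + 38) = 8*(-43 + 38) = 8*(-5) = -40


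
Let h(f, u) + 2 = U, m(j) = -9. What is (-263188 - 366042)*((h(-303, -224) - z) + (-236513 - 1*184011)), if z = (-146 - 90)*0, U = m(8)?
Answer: 264613238050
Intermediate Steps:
U = -9
h(f, u) = -11 (h(f, u) = -2 - 9 = -11)
z = 0 (z = -236*0 = 0)
(-263188 - 366042)*((h(-303, -224) - z) + (-236513 - 1*184011)) = (-263188 - 366042)*((-11 - 1*0) + (-236513 - 1*184011)) = -629230*((-11 + 0) + (-236513 - 184011)) = -629230*(-11 - 420524) = -629230*(-420535) = 264613238050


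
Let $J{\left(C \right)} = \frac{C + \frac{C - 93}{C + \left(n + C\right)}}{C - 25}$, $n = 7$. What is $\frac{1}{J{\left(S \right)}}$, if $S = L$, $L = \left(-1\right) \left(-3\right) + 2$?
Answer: $\frac{340}{3} \approx 113.33$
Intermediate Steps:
$L = 5$ ($L = 3 + 2 = 5$)
$S = 5$
$J{\left(C \right)} = \frac{C + \frac{-93 + C}{7 + 2 C}}{-25 + C}$ ($J{\left(C \right)} = \frac{C + \frac{C - 93}{C + \left(7 + C\right)}}{C - 25} = \frac{C + \frac{-93 + C}{7 + 2 C}}{-25 + C}$)
$\frac{1}{J{\left(S \right)}} = \frac{1}{\frac{1}{-175 - 215 + 2 \cdot 5^{2}} \left(-93 + 2 \cdot 5^{2} + 8 \cdot 5\right)} = \frac{1}{\frac{1}{-175 - 215 + 2 \cdot 25} \left(-93 + 2 \cdot 25 + 40\right)} = \frac{1}{\frac{1}{-175 - 215 + 50} \left(-93 + 50 + 40\right)} = \frac{1}{\frac{1}{-340} \left(-3\right)} = \frac{1}{\left(- \frac{1}{340}\right) \left(-3\right)} = \frac{1}{\frac{3}{340}} = \frac{340}{3}$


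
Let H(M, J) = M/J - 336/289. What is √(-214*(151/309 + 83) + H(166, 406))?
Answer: I*√20317325181325851/1066359 ≈ 133.67*I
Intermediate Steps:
H(M, J) = -336/289 + M/J (H(M, J) = M/J - 336*1/289 = M/J - 336/289 = -336/289 + M/J)
√(-214*(151/309 + 83) + H(166, 406)) = √(-214*(151/309 + 83) + (-336/289 + 166/406)) = √(-214*(151*(1/309) + 83) + (-336/289 + 166*(1/406))) = √(-214*(151/309 + 83) + (-336/289 + 83/203)) = √(-214*25798/309 - 44221/58667) = √(-5520772/309 - 44221/58667) = √(-323900795213/18128103) = I*√20317325181325851/1066359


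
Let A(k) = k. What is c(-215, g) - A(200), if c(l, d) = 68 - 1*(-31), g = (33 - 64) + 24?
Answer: -101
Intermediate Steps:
g = -7 (g = -31 + 24 = -7)
c(l, d) = 99 (c(l, d) = 68 + 31 = 99)
c(-215, g) - A(200) = 99 - 1*200 = 99 - 200 = -101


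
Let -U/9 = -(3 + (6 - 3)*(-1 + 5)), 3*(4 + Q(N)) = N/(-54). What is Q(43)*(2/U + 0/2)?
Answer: -691/10935 ≈ -0.063192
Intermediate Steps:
Q(N) = -4 - N/162 (Q(N) = -4 + (N/(-54))/3 = -4 + (N*(-1/54))/3 = -4 + (-N/54)/3 = -4 - N/162)
U = 135 (U = -(-9)*(3 + (6 - 3)*(-1 + 5)) = -(-9)*(3 + 3*4) = -(-9)*(3 + 12) = -(-9)*15 = -9*(-15) = 135)
Q(43)*(2/U + 0/2) = (-4 - 1/162*43)*(2/135 + 0/2) = (-4 - 43/162)*(2*(1/135) + 0*(½)) = -691*(2/135 + 0)/162 = -691/162*2/135 = -691/10935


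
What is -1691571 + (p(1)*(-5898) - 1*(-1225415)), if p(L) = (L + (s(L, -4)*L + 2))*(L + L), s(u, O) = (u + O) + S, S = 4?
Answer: -513340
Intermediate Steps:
s(u, O) = 4 + O + u (s(u, O) = (u + O) + 4 = (O + u) + 4 = 4 + O + u)
p(L) = 2*L*(2 + L + L²) (p(L) = (L + ((4 - 4 + L)*L + 2))*(L + L) = (L + (L*L + 2))*(2*L) = (L + (L² + 2))*(2*L) = (L + (2 + L²))*(2*L) = (2 + L + L²)*(2*L) = 2*L*(2 + L + L²))
-1691571 + (p(1)*(-5898) - 1*(-1225415)) = -1691571 + ((2*1*(2 + 1 + 1²))*(-5898) - 1*(-1225415)) = -1691571 + ((2*1*(2 + 1 + 1))*(-5898) + 1225415) = -1691571 + ((2*1*4)*(-5898) + 1225415) = -1691571 + (8*(-5898) + 1225415) = -1691571 + (-47184 + 1225415) = -1691571 + 1178231 = -513340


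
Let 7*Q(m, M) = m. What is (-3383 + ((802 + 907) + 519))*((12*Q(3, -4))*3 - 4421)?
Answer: 5088435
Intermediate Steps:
Q(m, M) = m/7
(-3383 + ((802 + 907) + 519))*((12*Q(3, -4))*3 - 4421) = (-3383 + ((802 + 907) + 519))*((12*((⅐)*3))*3 - 4421) = (-3383 + (1709 + 519))*((12*(3/7))*3 - 4421) = (-3383 + 2228)*((36/7)*3 - 4421) = -1155*(108/7 - 4421) = -1155*(-30839/7) = 5088435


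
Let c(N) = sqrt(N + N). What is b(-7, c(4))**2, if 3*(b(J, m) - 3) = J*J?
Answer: 3364/9 ≈ 373.78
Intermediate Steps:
c(N) = sqrt(2)*sqrt(N) (c(N) = sqrt(2*N) = sqrt(2)*sqrt(N))
b(J, m) = 3 + J**2/3 (b(J, m) = 3 + (J*J)/3 = 3 + J**2/3)
b(-7, c(4))**2 = (3 + (1/3)*(-7)**2)**2 = (3 + (1/3)*49)**2 = (3 + 49/3)**2 = (58/3)**2 = 3364/9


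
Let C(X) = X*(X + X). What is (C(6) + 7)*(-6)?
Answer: -474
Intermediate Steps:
C(X) = 2*X² (C(X) = X*(2*X) = 2*X²)
(C(6) + 7)*(-6) = (2*6² + 7)*(-6) = (2*36 + 7)*(-6) = (72 + 7)*(-6) = 79*(-6) = -474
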